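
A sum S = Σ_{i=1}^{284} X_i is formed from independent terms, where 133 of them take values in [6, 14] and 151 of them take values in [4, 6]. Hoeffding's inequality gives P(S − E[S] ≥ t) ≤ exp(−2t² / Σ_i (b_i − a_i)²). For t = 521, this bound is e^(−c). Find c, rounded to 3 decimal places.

59.553

Σ(b_i − a_i)² = 133·8² + 151·2² = 9116.
c = 2t² / 9116 = 2·521² / 9116 = 59.5527.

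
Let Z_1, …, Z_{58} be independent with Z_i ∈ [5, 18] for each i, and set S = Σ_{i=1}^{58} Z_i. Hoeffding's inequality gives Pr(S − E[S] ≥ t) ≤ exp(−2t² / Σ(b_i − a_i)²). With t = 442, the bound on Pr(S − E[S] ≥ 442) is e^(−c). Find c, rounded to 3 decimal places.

Σ(b_i − a_i)² = 58·(13)² = 9802.
c = 2t²/9802 = 2·442²/9802 = 39.8621.

39.862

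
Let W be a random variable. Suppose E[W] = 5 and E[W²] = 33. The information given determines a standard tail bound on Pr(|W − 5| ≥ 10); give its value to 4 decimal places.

The first two moments determine the variance, so Chebyshev's inequality is the sharpest standard bound available.
Var(W) = E[W²] − (E[W])² = 33 − 25 = 8.
Chebyshev's inequality: Pr(|W − μ| ≥ t) ≤ Var(W)/t² = 8/100 = 0.0800.

0.0800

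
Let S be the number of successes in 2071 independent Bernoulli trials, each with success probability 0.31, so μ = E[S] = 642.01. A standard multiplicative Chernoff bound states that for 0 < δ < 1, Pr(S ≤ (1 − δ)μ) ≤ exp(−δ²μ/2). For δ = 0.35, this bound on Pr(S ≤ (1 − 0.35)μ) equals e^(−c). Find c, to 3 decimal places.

39.323

c = δ²μ/2 = 0.35²·642.01/2 = 39.3231.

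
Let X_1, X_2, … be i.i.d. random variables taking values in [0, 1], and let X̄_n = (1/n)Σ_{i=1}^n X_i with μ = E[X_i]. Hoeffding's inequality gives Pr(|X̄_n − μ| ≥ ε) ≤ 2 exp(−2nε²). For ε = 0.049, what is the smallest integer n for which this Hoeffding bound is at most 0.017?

993

Require 2·exp(−2nε²) ≤ 0.017, i.e. 2nε² ≥ ln(2/0.017) = 4.767689.
So n ≥ 4.767689 / (2·0.049²) = 992.855.
The smallest integer n is 993.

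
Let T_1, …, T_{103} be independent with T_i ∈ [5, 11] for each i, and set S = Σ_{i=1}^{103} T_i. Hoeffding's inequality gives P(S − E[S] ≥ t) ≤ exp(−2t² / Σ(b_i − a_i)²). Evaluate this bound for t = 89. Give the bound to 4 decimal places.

0.0139

Σ(b_i − a_i)² = 103·(6)² = 3708.
Exponent = 2·89²/3708 = 4.2724.
Bound = exp(−4.2724) = 0.01395.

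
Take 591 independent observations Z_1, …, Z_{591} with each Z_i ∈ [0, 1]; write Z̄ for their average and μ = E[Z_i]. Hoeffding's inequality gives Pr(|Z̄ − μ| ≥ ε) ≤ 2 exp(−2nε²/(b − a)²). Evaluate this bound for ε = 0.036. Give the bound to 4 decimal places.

Exponent: 2nε²/(b − a)² = 2·591·0.036² / 1² = 1.53187.
Bound = 2·exp(−1.53187) = 0.43226.

0.4323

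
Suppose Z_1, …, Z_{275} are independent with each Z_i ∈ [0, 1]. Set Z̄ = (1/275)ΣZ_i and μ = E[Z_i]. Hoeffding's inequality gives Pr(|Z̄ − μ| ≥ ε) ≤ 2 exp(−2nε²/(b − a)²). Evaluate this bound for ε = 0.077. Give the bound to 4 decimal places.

0.0767

Exponent: 2nε²/(b − a)² = 2·275·0.077² / 1² = 3.26095.
Bound = 2·exp(−3.26095) = 0.07670.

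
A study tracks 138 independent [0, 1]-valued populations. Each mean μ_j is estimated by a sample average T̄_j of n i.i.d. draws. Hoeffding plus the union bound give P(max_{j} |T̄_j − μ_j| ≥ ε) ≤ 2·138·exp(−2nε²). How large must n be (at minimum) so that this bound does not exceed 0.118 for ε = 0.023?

Need 2·138·exp(−2nε²) ≤ 0.118, i.e. exp(−2nε²) ≤ 0.118/276.
So 2nε² ≥ ln(276/0.118) = 7.757472.
Hence n ≥ 7.757472/(2·0.023²) = 7332.204.
The smallest integer n is 7333.

7333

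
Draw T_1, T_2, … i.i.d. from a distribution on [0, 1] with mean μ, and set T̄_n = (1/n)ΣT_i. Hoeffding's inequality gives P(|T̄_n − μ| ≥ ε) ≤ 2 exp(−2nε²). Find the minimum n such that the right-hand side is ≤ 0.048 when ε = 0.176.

61

Require 2·exp(−2nε²) ≤ 0.048, i.e. 2nε² ≥ ln(2/0.048) = 3.729701.
So n ≥ 3.729701 / (2·0.176²) = 60.203.
The smallest integer n is 61.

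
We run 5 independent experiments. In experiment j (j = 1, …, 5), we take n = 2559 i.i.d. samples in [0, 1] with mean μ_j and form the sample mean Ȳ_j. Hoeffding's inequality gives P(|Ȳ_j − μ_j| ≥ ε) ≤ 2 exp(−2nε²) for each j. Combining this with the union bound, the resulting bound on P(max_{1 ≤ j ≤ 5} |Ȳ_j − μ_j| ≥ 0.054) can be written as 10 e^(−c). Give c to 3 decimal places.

Union bound over the 5 events: P(max_{1 ≤ j ≤ 5} |Ȳ_j − μ_j| ≥ 0.054) ≤ 5·2·exp(−2nε²) = 10 exp(−2·2559·0.054²).
So c = 2·2559·0.054² = 14.9241.

14.924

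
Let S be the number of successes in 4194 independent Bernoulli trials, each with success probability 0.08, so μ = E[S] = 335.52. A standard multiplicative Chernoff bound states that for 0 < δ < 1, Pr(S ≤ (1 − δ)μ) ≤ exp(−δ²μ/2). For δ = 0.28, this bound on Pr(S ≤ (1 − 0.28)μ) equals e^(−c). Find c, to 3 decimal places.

13.152

c = δ²μ/2 = 0.28²·335.52/2 = 13.1524.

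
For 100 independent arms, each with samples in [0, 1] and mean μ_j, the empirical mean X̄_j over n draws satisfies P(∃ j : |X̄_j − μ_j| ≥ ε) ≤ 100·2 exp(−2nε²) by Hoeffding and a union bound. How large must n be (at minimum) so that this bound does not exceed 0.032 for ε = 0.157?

178

Need 2·100·exp(−2nε²) ≤ 0.032, i.e. exp(−2nε²) ≤ 0.032/200.
So 2nε² ≥ ln(200/0.032) = 8.740337.
Hence n ≥ 8.740337/(2·0.157²) = 177.296.
The smallest integer n is 178.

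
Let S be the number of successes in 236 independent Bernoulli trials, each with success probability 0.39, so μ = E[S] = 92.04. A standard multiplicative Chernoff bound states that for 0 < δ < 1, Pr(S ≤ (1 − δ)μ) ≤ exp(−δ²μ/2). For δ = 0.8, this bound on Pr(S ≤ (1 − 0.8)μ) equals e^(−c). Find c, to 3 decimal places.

29.453

c = δ²μ/2 = 0.8²·92.04/2 = 29.4528.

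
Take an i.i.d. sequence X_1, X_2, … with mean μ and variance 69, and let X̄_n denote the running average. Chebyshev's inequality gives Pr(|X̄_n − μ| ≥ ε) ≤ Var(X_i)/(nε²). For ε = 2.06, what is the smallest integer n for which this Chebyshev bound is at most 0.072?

Require 69/(n·2.06²) ≤ 0.072, i.e. n ≥ 69/(0.072·2.06²) = 225.830.
The smallest integer n is 226.

226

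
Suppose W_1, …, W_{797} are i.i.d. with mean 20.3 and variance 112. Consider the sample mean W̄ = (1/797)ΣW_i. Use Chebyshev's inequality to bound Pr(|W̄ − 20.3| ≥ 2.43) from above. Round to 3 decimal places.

Var(W̄) = Var(W_i)/n = 112/797 = 0.14053.
Chebyshev: Pr(|W̄ − 20.3| ≥ 2.43) ≤ Var(W̄)/(2.43)² = 112/(797·2.43²) = 0.0238.

0.024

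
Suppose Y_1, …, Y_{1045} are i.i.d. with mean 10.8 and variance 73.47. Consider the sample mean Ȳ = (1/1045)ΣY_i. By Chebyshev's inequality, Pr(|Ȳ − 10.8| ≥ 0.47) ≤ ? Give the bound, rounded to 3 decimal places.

0.318

Var(Ȳ) = Var(Y_i)/n = 73.47/1045 = 0.070306.
Chebyshev: Pr(|Ȳ − 10.8| ≥ 0.47) ≤ Var(Ȳ)/(0.47)² = 73.47/(1045·0.47²) = 0.3183.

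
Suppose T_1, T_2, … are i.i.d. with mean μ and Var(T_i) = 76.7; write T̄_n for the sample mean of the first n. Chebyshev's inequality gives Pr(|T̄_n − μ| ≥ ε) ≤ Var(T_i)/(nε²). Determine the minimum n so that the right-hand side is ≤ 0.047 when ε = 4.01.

102

Require 76.7/(n·4.01²) ≤ 0.047, i.e. n ≥ 76.7/(0.047·4.01²) = 101.487.
The smallest integer n is 102.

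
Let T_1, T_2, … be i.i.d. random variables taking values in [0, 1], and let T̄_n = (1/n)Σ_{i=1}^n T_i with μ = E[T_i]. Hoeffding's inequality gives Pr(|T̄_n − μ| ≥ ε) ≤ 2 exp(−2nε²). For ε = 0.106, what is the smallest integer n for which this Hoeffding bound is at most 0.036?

Require 2·exp(−2nε²) ≤ 0.036, i.e. 2nε² ≥ ln(2/0.036) = 4.017384.
So n ≥ 4.017384 / (2·0.106²) = 178.773.
The smallest integer n is 179.

179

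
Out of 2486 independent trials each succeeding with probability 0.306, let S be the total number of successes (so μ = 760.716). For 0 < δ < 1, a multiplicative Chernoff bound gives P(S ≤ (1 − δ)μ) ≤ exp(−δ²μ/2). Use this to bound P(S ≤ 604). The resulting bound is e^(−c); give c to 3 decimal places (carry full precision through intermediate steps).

Write 604 = (1 − δ)μ, so δ = 1 − 604/760.716 = 0.2060112…
Then the exponent is δ²μ/2 = (μ − 604)²/(2μ) = 16.142624.

16.143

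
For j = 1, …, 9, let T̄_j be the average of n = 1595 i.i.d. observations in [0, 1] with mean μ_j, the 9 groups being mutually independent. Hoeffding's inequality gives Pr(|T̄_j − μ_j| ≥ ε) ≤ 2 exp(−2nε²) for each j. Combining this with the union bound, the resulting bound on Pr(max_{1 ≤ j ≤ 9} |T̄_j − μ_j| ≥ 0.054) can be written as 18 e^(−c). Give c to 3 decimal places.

9.302

Union bound over the 9 events: Pr(max_{1 ≤ j ≤ 9} |T̄_j − μ_j| ≥ 0.054) ≤ 9·2·exp(−2nε²) = 18 exp(−2·1595·0.054²).
So c = 2·1595·0.054² = 9.3020.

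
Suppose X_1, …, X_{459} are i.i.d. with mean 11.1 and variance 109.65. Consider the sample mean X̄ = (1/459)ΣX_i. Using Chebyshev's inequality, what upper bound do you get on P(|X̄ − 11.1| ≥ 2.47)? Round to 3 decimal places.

0.039

Var(X̄) = Var(X_i)/n = 109.65/459 = 0.23889.
Chebyshev: P(|X̄ − 11.1| ≥ 2.47) ≤ Var(X̄)/(2.47)² = 109.65/(459·2.47²) = 0.0392.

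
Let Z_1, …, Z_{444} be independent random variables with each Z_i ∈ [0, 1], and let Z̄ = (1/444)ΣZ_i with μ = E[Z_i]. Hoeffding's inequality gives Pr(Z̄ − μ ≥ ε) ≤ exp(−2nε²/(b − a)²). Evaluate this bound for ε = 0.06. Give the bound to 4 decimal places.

Exponent: 2nε²/(b − a)² = 2·444·0.06² / 1² = 3.19680.
Bound = exp(−3.19680) = 0.04089.

0.0409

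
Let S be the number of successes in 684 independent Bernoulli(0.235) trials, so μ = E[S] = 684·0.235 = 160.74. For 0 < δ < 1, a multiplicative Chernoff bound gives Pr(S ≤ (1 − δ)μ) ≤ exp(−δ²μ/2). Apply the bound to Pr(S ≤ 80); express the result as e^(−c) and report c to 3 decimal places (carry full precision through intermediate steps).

20.278

Write 80 = (1 − δ)μ, so δ = 1 − 80/160.74 = 0.5023019…
Then the exponent is δ²μ/2 = (μ − 80)²/(2μ) = 20.277926.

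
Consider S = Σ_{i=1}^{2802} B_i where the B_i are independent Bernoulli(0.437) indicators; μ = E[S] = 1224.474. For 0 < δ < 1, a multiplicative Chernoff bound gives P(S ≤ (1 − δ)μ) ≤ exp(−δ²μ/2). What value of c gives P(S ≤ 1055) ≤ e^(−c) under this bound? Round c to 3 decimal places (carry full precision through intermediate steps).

Write 1055 = (1 − δ)μ, so δ = 1 − 1055/1224.474 = 0.1384056…
Then the exponent is δ²μ/2 = (μ − 1055)²/(2μ) = 11.728071.

11.728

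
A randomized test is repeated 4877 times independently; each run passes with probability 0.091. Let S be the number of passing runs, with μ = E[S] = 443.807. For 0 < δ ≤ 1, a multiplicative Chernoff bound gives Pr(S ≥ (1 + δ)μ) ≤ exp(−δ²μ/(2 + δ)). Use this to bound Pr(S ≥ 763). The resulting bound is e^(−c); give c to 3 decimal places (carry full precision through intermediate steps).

84.425

Write 763 = (1 + δ)μ, so δ = 763/443.807 − 1 = 0.7192158…
Then the exponent is δ²μ/(2 + δ) = (763 − μ)² / (μ·(2 + δ)) = 84.424578.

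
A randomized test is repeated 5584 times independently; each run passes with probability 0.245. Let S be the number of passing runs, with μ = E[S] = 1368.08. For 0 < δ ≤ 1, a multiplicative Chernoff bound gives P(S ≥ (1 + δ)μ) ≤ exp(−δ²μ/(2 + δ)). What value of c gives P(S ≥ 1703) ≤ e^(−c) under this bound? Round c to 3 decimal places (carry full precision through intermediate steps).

36.525

Write 1703 = (1 + δ)μ, so δ = 1703/1368.08 − 1 = 0.2448102…
Then the exponent is δ²μ/(2 + δ) = (1703 − μ)² / (μ·(2 + δ)) = 36.525068.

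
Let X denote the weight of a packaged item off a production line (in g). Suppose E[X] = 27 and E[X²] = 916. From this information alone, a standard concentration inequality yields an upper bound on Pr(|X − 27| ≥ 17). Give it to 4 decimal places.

0.6471

The first two moments determine the variance, so Chebyshev's inequality is the sharpest standard bound available.
Var(X) = E[X²] − (E[X])² = 916 − 729 = 187.
Chebyshev's inequality: Pr(|X − μ| ≥ t) ≤ Var(X)/t² = 187/289 = 0.6471.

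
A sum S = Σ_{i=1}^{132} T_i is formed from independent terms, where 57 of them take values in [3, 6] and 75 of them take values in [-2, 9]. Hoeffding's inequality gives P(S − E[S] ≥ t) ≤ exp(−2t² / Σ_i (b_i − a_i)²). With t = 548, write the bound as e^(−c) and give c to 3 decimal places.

Σ(b_i − a_i)² = 57·3² + 75·11² = 9588.
c = 2t² / 9588 = 2·548² / 9588 = 62.6416.

62.642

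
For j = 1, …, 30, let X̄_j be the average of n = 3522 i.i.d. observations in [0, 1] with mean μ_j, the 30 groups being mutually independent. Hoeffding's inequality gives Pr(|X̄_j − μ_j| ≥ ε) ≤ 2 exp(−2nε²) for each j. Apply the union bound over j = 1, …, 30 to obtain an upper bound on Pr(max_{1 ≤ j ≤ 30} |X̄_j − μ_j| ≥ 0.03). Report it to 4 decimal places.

0.1059

Per-experiment Hoeffding bound: 2·exp(−2·3522·0.03²) = 2·exp(−6.33960) = 0.00353.
Union bound over 30 events: 30·0.00353 = 0.10590.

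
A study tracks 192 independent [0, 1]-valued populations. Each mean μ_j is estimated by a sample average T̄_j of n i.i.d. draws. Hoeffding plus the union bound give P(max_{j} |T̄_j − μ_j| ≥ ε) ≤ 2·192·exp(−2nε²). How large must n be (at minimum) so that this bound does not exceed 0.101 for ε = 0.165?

152

Need 2·192·exp(−2nε²) ≤ 0.101, i.e. exp(−2nε²) ≤ 0.101/384.
So 2nε² ≥ ln(384/0.101) = 8.243277.
Hence n ≥ 8.243277/(2·0.165²) = 151.392.
The smallest integer n is 152.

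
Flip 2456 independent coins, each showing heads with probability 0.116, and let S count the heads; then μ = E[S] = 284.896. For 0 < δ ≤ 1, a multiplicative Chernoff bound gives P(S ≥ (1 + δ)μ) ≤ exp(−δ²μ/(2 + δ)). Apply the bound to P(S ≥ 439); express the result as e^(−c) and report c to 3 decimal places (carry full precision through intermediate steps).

Write 439 = (1 + δ)μ, so δ = 439/284.896 − 1 = 0.5409132…
Then the exponent is δ²μ/(2 + δ) = (439 − μ)² / (μ·(2 + δ)) = 32.805877.

32.806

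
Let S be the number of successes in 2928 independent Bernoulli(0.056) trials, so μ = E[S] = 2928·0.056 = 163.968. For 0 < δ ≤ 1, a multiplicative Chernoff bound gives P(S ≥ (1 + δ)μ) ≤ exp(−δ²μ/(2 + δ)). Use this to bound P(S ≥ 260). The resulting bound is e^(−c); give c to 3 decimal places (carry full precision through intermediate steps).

21.752

Write 260 = (1 + δ)μ, so δ = 260/163.968 − 1 = 0.5856753…
Then the exponent is δ²μ/(2 + δ) = (260 − μ)² / (μ·(2 + δ)) = 21.751984.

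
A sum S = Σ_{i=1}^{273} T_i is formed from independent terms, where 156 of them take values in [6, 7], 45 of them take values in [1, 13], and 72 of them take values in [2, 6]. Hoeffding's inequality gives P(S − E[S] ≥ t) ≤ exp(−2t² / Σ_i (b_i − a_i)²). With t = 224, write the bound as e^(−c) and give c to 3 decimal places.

12.885

Σ(b_i − a_i)² = 156·1² + 45·12² + 72·4² = 7788.
c = 2t² / 7788 = 2·224² / 7788 = 12.8855.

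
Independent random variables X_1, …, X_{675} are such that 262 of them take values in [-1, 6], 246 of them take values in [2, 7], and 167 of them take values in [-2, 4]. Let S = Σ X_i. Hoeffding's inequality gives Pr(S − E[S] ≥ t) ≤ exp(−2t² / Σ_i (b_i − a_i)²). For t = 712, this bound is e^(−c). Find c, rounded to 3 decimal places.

Σ(b_i − a_i)² = 262·7² + 246·5² + 167·6² = 25000.
c = 2t² / 25000 = 2·712² / 25000 = 40.5555.

40.556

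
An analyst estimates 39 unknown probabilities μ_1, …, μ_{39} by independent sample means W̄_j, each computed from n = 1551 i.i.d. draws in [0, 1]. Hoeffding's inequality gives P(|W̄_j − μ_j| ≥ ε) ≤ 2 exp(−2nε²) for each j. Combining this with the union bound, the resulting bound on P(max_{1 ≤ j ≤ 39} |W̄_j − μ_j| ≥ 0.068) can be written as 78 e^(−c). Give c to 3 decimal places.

Union bound over the 39 events: P(max_{1 ≤ j ≤ 39} |W̄_j − μ_j| ≥ 0.068) ≤ 39·2·exp(−2nε²) = 78 exp(−2·1551·0.068²).
So c = 2·1551·0.068² = 14.3436.

14.344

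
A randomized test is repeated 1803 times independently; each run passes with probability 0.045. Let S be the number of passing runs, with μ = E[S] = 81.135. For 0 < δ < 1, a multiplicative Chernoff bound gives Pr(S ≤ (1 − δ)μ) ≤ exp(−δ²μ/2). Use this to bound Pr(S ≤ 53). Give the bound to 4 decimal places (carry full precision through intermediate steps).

0.0076

Write 53 = (1 − δ)μ, so δ = 1 − 53/81.135 = 0.3467677…
Then the exponent is δ²μ/2 = (μ − 53)²/(2μ) = 4.878155.
Bound = exp(−4.878155) = 0.00761.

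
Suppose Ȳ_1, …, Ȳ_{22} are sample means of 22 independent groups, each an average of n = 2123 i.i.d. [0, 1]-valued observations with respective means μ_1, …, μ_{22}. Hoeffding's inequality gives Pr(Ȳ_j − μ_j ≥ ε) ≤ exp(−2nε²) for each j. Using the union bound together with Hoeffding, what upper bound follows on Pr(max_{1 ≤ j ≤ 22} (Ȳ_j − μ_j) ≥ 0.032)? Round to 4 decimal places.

0.2845

Per-experiment Hoeffding bound: exp(−2·2123·0.032²) = exp(−4.34790) = 0.012934.
Union bound over 22 events: 22·0.012934 = 0.28455.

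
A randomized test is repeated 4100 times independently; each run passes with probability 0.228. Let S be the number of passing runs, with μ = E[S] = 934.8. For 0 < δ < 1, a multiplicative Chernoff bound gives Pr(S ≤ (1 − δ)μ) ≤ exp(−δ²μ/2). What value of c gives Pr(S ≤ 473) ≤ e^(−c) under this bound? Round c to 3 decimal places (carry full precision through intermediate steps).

Write 473 = (1 − δ)μ, so δ = 1 − 473/934.8 = 0.4940094…
Then the exponent is δ²μ/2 = (μ − 473)²/(2μ) = 114.066774.

114.067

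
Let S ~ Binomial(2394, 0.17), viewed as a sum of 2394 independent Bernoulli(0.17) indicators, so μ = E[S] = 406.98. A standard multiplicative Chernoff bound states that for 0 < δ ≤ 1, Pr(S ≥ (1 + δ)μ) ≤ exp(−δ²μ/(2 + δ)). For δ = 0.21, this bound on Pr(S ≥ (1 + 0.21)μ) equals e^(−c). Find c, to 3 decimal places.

8.121

c = δ²μ/(2 + δ) = 0.21²·406.98/(2 + 0.21) = 8.1212.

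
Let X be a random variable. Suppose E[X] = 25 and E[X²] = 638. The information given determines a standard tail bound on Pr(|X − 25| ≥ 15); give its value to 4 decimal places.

0.0578

The first two moments determine the variance, so Chebyshev's inequality is the sharpest standard bound available.
Var(X) = E[X²] − (E[X])² = 638 − 625 = 13.
Chebyshev's inequality: Pr(|X − μ| ≥ t) ≤ Var(X)/t² = 13/225 = 0.0578.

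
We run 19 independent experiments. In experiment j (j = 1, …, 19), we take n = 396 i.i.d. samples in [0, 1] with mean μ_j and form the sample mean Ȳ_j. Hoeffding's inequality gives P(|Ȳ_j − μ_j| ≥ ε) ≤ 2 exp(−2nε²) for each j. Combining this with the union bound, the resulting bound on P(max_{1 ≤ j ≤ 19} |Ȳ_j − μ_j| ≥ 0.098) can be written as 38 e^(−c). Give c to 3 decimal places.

Union bound over the 19 events: P(max_{1 ≤ j ≤ 19} |Ȳ_j − μ_j| ≥ 0.098) ≤ 19·2·exp(−2nε²) = 38 exp(−2·396·0.098²).
So c = 2·396·0.098² = 7.6064.

7.606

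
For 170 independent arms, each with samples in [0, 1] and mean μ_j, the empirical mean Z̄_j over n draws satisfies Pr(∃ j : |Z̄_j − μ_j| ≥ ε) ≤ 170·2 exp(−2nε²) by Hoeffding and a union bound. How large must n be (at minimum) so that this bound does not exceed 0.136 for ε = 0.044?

Need 2·170·exp(−2nε²) ≤ 0.136, i.e. exp(−2nε²) ≤ 0.136/340.
So 2nε² ≥ ln(340/0.136) = 7.824046.
Hence n ≥ 7.824046/(2·0.044²) = 2020.673.
The smallest integer n is 2021.

2021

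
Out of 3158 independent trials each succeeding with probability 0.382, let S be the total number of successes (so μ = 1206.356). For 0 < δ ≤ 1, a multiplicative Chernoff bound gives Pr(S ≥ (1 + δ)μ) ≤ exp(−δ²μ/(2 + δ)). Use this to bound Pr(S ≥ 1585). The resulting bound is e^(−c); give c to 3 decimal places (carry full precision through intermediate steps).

Write 1585 = (1 + δ)μ, so δ = 1585/1206.356 − 1 = 0.3138742…
Then the exponent is δ²μ/(2 + δ) = (1585 − μ)² / (μ·(2 + δ)) = 51.362592.

51.363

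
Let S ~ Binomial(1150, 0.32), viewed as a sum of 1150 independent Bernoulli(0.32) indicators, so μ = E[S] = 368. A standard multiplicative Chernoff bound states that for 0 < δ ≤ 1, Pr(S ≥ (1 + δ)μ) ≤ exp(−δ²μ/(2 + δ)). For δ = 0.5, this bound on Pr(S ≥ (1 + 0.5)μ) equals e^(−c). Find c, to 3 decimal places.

36.800

c = δ²μ/(2 + δ) = 0.5²·368/(2 + 0.5) = 36.8000.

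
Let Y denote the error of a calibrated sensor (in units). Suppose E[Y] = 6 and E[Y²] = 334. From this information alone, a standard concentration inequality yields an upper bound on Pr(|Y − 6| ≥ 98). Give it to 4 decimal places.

0.0310

The first two moments determine the variance, so Chebyshev's inequality is the sharpest standard bound available.
Var(Y) = E[Y²] − (E[Y])² = 334 − 36 = 298.
Chebyshev's inequality: Pr(|Y − μ| ≥ t) ≤ Var(Y)/t² = 298/9604 = 0.0310.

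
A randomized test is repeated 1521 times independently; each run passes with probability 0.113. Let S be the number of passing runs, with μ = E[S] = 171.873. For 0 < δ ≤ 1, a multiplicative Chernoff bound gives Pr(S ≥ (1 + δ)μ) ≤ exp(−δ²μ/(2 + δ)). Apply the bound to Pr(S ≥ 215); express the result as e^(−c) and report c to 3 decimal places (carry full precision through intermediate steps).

Write 215 = (1 + δ)μ, so δ = 215/171.873 − 1 = 0.2509236…
Then the exponent is δ²μ/(2 + δ) = (215 − μ)² / (μ·(2 + δ)) = 4.807619.

4.808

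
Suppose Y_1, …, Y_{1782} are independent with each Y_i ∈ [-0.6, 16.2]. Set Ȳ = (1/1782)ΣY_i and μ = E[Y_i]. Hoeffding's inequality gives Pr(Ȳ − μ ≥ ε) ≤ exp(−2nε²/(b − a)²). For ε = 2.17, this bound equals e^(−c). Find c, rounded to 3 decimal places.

59.462

c = 2nε²/(b − a)² = 2·1782·2.17² / 16.8² = 59.4619.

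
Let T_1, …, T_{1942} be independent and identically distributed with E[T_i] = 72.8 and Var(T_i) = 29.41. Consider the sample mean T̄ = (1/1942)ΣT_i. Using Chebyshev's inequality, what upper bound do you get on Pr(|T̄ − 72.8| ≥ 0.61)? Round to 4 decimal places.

Var(T̄) = Var(T_i)/n = 29.41/1942 = 0.015144.
Chebyshev: Pr(|T̄ − 72.8| ≥ 0.61) ≤ Var(T̄)/(0.61)² = 29.41/(1942·0.61²) = 0.0407.

0.0407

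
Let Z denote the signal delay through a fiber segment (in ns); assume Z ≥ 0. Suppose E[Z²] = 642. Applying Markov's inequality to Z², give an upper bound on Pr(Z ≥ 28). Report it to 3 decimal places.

Since Z ≥ 0, the event {Z ≥ 28} is the same as {Z² ≥ 784}.
Markov's inequality applied to Z² gives Pr(Z² ≥ 784) ≤ E[Z²]/784 = 642/784 = 0.8189.

0.819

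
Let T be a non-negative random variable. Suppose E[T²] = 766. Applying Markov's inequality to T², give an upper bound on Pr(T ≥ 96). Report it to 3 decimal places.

0.083

Since T ≥ 0, the event {T ≥ 96} is the same as {T² ≥ 9216}.
Markov's inequality applied to T² gives Pr(T² ≥ 9216) ≤ E[T²]/9216 = 766/9216 = 0.0831.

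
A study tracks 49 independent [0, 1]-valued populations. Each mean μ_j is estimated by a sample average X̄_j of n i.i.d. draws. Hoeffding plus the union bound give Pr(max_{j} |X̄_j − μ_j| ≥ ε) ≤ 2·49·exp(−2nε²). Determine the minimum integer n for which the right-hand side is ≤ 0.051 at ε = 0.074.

Need 2·49·exp(−2nε²) ≤ 0.051, i.e. exp(−2nε²) ≤ 0.051/98.
So 2nε² ≥ ln(98/0.051) = 7.560897.
Hence n ≥ 7.560897/(2·0.074²) = 690.367.
The smallest integer n is 691.

691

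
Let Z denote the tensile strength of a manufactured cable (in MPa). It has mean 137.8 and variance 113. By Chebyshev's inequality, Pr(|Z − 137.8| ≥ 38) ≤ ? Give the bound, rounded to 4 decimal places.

Chebyshev: Pr(|Z − μ| ≥ t) ≤ Var(Z)/t².
Bound = 113 / 1444 = 0.0783.

0.0783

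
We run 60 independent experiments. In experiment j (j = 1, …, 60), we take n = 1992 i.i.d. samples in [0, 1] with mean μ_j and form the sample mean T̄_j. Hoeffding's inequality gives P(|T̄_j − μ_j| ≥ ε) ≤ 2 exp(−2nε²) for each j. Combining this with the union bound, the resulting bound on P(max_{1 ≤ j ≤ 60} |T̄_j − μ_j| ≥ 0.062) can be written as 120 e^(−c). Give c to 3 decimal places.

Union bound over the 60 events: P(max_{1 ≤ j ≤ 60} |T̄_j − μ_j| ≥ 0.062) ≤ 60·2·exp(−2nε²) = 120 exp(−2·1992·0.062²).
So c = 2·1992·0.062² = 15.3145.

15.314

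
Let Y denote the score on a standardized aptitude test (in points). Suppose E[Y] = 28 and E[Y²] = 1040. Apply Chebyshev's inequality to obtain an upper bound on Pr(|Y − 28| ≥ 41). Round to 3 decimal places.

0.152

Var(Y) = E[Y²] − (E[Y])² = 1040 − 784 = 256.
Chebyshev's inequality: Pr(|Y − μ| ≥ t) ≤ Var(Y)/t² = 256/1681 = 0.1523.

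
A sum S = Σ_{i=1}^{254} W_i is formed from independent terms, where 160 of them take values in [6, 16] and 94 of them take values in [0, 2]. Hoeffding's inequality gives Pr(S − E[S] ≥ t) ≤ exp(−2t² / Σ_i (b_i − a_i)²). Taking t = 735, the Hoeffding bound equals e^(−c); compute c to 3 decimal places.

65.978

Σ(b_i − a_i)² = 160·10² + 94·2² = 16376.
c = 2t² / 16376 = 2·735² / 16376 = 65.9777.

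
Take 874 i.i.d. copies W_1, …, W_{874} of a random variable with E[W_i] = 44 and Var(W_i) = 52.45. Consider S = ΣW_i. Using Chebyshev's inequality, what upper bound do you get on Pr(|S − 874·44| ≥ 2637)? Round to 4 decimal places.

Var(S) = n·Var(W_i) = 874·52.45 = 45841.3.
Chebyshev: Pr(|S − 874·44| ≥ 2637) ≤ Var(S)/2637² = 45841.3/6953769 = 0.0066.

0.0066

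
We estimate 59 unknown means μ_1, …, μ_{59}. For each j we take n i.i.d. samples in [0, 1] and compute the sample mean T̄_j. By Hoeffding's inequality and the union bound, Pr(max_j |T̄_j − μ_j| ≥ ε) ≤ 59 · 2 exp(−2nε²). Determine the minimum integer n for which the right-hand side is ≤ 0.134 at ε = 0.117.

Need 2·59·exp(−2nε²) ≤ 0.134, i.e. exp(−2nε²) ≤ 0.134/118.
So 2nε² ≥ ln(118/0.134) = 6.780600.
Hence n ≥ 6.780600/(2·0.117²) = 247.666.
The smallest integer n is 248.

248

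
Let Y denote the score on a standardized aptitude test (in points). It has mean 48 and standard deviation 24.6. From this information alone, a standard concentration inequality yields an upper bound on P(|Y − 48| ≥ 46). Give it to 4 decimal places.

Mean and variance are known, so Chebyshev's inequality applies.
Chebyshev: P(|Y − μ| ≥ t) ≤ Var(Y)/t².
Var(Y) = σ² = 24.6² = 605.16.
Bound = 605.16 / 2116 = 0.2860.

0.2860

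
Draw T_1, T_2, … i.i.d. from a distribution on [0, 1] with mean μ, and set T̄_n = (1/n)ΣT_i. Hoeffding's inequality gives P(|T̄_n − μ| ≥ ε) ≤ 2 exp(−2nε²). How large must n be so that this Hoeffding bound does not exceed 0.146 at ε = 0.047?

Require 2·exp(−2nε²) ≤ 0.146, i.e. 2nε² ≥ ln(2/0.146) = 2.617296.
So n ≥ 2.617296 / (2·0.047²) = 592.416.
The smallest integer n is 593.

593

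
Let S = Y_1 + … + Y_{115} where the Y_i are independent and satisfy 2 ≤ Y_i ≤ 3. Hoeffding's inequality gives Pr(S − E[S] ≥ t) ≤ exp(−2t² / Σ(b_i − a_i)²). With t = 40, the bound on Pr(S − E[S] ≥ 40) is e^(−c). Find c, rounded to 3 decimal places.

27.826

Σ(b_i − a_i)² = 115·(1)² = 115.
c = 2t²/115 = 2·40²/115 = 27.8261.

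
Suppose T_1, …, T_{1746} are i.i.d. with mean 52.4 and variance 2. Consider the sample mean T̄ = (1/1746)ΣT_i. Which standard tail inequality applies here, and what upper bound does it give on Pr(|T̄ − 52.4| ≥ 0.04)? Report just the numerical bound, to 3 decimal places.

0.716

With mean and variance of each term known, Chebyshev's inequality bounds the deviation of the sum (or sample mean).
Var(T̄) = Var(T_i)/n = 2/1746 = 0.0011455.
Chebyshev: Pr(|T̄ − 52.4| ≥ 0.04) ≤ Var(T̄)/(0.04)² = 2/(1746·0.04²) = 0.7159.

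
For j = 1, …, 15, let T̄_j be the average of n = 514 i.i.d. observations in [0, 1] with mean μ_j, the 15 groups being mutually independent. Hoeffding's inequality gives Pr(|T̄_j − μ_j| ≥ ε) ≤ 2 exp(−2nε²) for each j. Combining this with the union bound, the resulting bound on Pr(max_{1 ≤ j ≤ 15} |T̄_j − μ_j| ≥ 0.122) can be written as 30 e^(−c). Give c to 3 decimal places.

15.301

Union bound over the 15 events: Pr(max_{1 ≤ j ≤ 15} |T̄_j − μ_j| ≥ 0.122) ≤ 15·2·exp(−2nε²) = 30 exp(−2·514·0.122²).
So c = 2·514·0.122² = 15.3008.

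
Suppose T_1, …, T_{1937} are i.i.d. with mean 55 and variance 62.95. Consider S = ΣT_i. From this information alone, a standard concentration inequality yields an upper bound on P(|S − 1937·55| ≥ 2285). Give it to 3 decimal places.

0.023

With mean and variance of each term known, Chebyshev's inequality bounds the deviation of the sum (or sample mean).
Var(S) = n·Var(T_i) = 1937·62.95 = 121934.15.
Chebyshev: P(|S − 1937·55| ≥ 2285) ≤ Var(S)/2285² = 121934.15/5221225 = 0.0234.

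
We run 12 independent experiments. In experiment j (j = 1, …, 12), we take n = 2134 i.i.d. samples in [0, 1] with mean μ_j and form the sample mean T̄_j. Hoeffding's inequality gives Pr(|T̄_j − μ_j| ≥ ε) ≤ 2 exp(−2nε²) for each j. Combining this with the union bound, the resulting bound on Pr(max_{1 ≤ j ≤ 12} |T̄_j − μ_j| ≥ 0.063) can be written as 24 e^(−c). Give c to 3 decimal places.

Union bound over the 12 events: Pr(max_{1 ≤ j ≤ 12} |T̄_j − μ_j| ≥ 0.063) ≤ 12·2·exp(−2nε²) = 24 exp(−2·2134·0.063²).
So c = 2·2134·0.063² = 16.9397.

16.940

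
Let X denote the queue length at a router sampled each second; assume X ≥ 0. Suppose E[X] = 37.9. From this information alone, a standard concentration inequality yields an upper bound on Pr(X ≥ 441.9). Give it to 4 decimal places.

Only the mean of a non-negative variable is known, so Markov's inequality is the applicable tail bound.
Markov's inequality: for a non-negative random variable, Pr(X ≥ a) ≤ E[X]/a.
Here E[X] = 37.9 and a = 441.9, so the bound is 37.9/441.9 = 0.0858.

0.0858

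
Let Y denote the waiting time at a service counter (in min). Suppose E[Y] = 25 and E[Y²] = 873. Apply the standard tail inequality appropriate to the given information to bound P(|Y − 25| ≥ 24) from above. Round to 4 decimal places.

0.4306

The first two moments determine the variance, so Chebyshev's inequality is the sharpest standard bound available.
Var(Y) = E[Y²] − (E[Y])² = 873 − 625 = 248.
Chebyshev's inequality: P(|Y − μ| ≥ t) ≤ Var(Y)/t² = 248/576 = 0.4306.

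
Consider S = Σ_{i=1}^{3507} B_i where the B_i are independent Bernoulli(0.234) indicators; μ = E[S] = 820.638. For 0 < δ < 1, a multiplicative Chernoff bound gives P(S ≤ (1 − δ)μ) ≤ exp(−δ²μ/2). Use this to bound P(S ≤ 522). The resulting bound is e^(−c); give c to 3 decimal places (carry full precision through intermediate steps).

Write 522 = (1 − δ)μ, so δ = 1 − 522/820.638 = 0.3639095…
Then the exponent is δ²μ/2 = (μ − 522)²/(2μ) = 54.338609.

54.339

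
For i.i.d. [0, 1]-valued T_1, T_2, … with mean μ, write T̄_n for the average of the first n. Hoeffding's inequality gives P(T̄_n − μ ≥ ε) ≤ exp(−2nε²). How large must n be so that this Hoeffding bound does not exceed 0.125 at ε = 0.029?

Require exp(−2nε²) ≤ 0.125, i.e. 2nε² ≥ ln(1/0.125) = 2.079442.
So n ≥ 2.079442 / (2·0.029²) = 1236.291.
The smallest integer n is 1237.

1237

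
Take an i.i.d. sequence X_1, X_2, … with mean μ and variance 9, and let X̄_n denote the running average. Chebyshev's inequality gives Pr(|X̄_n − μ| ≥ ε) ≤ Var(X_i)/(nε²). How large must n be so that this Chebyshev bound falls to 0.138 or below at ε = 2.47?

Require 9/(n·2.47²) ≤ 0.138, i.e. n ≥ 9/(0.138·2.47²) = 10.690.
The smallest integer n is 11.

11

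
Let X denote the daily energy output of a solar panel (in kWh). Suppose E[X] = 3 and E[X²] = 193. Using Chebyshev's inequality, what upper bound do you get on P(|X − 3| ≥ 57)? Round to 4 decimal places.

0.0566

Var(X) = E[X²] − (E[X])² = 193 − 9 = 184.
Chebyshev's inequality: P(|X − μ| ≥ t) ≤ Var(X)/t² = 184/3249 = 0.0566.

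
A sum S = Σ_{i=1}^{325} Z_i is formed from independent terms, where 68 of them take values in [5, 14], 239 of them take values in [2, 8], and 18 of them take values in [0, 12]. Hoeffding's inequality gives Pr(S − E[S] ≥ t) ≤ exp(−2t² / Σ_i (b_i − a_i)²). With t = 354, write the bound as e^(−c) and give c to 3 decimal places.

Σ(b_i − a_i)² = 68·9² + 239·6² + 18·12² = 16704.
c = 2t² / 16704 = 2·354² / 16704 = 15.0043.

15.004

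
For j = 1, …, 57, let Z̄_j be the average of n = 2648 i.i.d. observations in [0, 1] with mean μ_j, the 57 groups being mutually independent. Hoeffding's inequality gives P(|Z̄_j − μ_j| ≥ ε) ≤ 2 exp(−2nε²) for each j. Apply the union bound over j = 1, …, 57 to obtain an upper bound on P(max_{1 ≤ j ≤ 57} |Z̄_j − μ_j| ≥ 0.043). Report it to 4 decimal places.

Per-experiment Hoeffding bound: 2·exp(−2·2648·0.043²) = 2·exp(−9.79230) = 0.00011176.
Union bound over 57 events: 57·0.00011176 = 0.00637.

0.0064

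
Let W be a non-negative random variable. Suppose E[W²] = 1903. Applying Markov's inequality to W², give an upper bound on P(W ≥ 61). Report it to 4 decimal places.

Since W ≥ 0, the event {W ≥ 61} is the same as {W² ≥ 3721}.
Markov's inequality applied to W² gives P(W² ≥ 3721) ≤ E[W²]/3721 = 1903/3721 = 0.5114.

0.5114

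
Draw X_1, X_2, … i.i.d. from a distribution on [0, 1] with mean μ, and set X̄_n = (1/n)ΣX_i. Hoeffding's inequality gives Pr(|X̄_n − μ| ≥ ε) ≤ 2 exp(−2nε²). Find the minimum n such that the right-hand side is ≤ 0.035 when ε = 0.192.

Require 2·exp(−2nε²) ≤ 0.035, i.e. 2nε² ≥ ln(2/0.035) = 4.045554.
So n ≥ 4.045554 / (2·0.192²) = 54.871.
The smallest integer n is 55.

55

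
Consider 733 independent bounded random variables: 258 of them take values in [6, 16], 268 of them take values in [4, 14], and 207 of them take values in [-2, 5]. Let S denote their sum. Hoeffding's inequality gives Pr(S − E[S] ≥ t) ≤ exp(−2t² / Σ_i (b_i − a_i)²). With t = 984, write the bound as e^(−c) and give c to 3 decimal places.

Σ(b_i − a_i)² = 258·10² + 268·10² + 207·7² = 62743.
c = 2t² / 62743 = 2·984² / 62743 = 30.8642.

30.864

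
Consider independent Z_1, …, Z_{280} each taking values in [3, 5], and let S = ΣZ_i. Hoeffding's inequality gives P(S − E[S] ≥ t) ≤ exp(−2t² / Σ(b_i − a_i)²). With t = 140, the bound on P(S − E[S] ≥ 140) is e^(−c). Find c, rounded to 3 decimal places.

35.000

Σ(b_i − a_i)² = 280·(2)² = 1120.
c = 2t²/1120 = 2·140²/1120 = 35.0000.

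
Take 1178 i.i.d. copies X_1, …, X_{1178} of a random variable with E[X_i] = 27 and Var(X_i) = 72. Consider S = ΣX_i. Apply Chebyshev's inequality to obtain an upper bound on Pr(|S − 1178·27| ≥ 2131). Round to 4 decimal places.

0.0187

Var(S) = n·Var(X_i) = 1178·72 = 84816.
Chebyshev: Pr(|S − 1178·27| ≥ 2131) ≤ Var(S)/2131² = 84816/4541161 = 0.0187.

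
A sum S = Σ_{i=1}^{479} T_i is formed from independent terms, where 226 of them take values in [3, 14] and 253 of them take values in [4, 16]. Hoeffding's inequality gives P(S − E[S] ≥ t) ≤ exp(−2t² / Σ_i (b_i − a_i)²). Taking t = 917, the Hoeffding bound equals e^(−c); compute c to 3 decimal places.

Σ(b_i − a_i)² = 226·11² + 253·12² = 63778.
c = 2t² / 63778 = 2·917² / 63778 = 26.3692.

26.369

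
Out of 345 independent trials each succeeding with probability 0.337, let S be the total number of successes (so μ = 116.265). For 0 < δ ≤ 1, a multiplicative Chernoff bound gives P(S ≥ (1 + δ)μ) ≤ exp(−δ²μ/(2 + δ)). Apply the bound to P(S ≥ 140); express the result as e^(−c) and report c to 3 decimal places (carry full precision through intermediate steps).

Write 140 = (1 + δ)μ, so δ = 140/116.265 − 1 = 0.2041457…
Then the exponent is δ²μ/(2 + δ) = (140 − μ)² / (μ·(2 + δ)) = 2.198311.

2.198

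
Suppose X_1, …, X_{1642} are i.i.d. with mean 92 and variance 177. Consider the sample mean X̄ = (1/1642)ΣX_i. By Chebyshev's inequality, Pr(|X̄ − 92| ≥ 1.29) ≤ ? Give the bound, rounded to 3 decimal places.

0.065

Var(X̄) = Var(X_i)/n = 177/1642 = 0.1078.
Chebyshev: Pr(|X̄ − 92| ≥ 1.29) ≤ Var(X̄)/(1.29)² = 177/(1642·1.29²) = 0.0648.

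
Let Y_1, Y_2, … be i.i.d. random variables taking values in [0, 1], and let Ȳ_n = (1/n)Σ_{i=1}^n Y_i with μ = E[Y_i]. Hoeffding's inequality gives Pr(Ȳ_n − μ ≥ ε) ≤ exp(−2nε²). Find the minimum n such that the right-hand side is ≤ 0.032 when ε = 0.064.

Require exp(−2nε²) ≤ 0.032, i.e. 2nε² ≥ ln(1/0.032) = 3.442019.
So n ≥ 3.442019 / (2·0.064²) = 420.168.
The smallest integer n is 421.

421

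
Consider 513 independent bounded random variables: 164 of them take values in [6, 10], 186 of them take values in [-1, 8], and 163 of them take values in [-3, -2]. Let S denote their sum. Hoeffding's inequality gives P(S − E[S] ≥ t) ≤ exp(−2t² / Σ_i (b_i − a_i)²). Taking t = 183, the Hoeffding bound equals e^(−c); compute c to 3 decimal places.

3.752

Σ(b_i − a_i)² = 164·4² + 186·9² + 163·1² = 17853.
c = 2t² / 17853 = 2·183² / 17853 = 3.7516.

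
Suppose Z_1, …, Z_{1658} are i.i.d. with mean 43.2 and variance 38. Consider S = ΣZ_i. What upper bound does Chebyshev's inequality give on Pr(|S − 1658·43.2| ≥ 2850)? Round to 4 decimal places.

0.0078

Var(S) = n·Var(Z_i) = 1658·38 = 63004.
Chebyshev: Pr(|S − 1658·43.2| ≥ 2850) ≤ Var(S)/2850² = 63004/8122500 = 0.0078.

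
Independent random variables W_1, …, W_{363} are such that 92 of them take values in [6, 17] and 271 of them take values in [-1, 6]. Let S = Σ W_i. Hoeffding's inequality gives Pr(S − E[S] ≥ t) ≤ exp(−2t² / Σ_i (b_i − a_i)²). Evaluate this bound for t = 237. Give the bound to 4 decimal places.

Σ(b_i − a_i)² = 92·11² + 271·7² = 24411.
Exponent = 2·237² / 24411 = 4.60194.
Bound = exp(−4.60194) = 0.01003.

0.0100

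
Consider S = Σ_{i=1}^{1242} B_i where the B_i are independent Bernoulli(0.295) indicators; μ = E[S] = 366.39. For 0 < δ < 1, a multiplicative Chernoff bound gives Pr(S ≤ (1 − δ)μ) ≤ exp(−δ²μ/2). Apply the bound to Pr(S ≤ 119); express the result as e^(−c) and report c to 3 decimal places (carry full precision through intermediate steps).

Write 119 = (1 − δ)μ, so δ = 1 − 119/366.39 = 0.6752095…
Then the exponent is δ²μ/2 = (μ − 119)²/(2μ) = 83.520036.

83.520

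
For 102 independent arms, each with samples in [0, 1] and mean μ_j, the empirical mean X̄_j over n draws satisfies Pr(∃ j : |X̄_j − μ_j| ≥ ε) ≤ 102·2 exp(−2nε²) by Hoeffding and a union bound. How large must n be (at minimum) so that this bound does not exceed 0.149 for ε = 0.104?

334

Need 2·102·exp(−2nε²) ≤ 0.149, i.e. exp(−2nε²) ≤ 0.149/204.
So 2nε² ≥ ln(204/0.149) = 7.221929.
Hence n ≥ 7.221929/(2·0.104²) = 333.854.
The smallest integer n is 334.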